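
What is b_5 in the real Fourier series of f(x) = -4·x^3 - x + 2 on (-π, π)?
b_5 = (1/π) ∫_{-π}^{π} f(x)·sin(5x) dx.
Evaluate the integral (use parity and integration by parts as needed): b_5 = -8·π^2/5 - 2/125.

Final answer: -8·π^2/5 - 2/125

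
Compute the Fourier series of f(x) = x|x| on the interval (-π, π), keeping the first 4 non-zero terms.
(-8 + 2·π^2)·sin(x)/π - π·sin(2·x) + (-8 + 18·π^2)·sin(3·x)/(27·π) - π·sin(4·x)/2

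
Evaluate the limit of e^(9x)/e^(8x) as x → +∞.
This is an ∞/∞ indeterminate form as x → +∞.
Rewrite e^(9x)/e^(8x) = e^((9−8)x) = e^(x); the exponent coefficient is 1 > 0 so e^(x) → ∞.
Limit = ∞.

Final answer: ∞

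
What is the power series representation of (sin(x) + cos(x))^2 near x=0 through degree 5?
4·x^5/15 - 4·x^3/3 + 2·x + 1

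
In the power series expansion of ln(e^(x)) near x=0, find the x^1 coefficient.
Expand to order 1: ln(e^(x)) = x + O(x^2).
The coefficient of x^1 is 1.

Final answer: 1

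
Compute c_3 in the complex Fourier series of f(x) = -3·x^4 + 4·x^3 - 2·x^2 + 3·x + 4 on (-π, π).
Compute the real Fourier coefficients first: a_3 = -8/9 + 8·π^2/3, b_3 = 2/9 + 8·π^2/3.
Then c_3 = (a_3 − i·b_3)/2 = -4/9 + 4·π^2/3 - 4·i·π^2/3 - i/9.

Final answer: -4/9 + 4·π^2/3 - 4·i·π^2/3 - i/9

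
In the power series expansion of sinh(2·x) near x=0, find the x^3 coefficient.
Expand to order 3: sinh(2·x) = 4·x^3/3 + 2·x + O(x^4).
The coefficient of x^3 is 4/3.

Final answer: 4/3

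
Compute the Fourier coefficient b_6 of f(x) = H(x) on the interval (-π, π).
b_6 = (1/π) ∫_{-π}^{π} f(x)·sin(6x) dx.
Evaluate the integral (use parity and integration by parts as needed): b_6 = 0.

Final answer: 0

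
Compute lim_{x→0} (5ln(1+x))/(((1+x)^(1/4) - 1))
Both numerator and denominator → 0 as x → 0; this is a 0/0 indeterminate form.
Expand each to leading order near x = 0: numerator ~ 5·x, denominator ~ x/4.
The limit of the ratio is 20.

Final answer: 20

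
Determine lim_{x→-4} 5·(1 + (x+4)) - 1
Direct substitution at x = -4 gives 4.

Final answer: 4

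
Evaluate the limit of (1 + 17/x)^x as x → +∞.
As x → +∞: this is the defining limit (1 + 17/x)^x → e^17.
Limit = e^(17).

Final answer: e^(17)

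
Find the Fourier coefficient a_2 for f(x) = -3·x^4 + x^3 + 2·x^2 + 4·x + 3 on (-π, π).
a_2 = (1/π) ∫_{-π}^{π} f(x)·cos(2x) dx.
Evaluate the integral (use parity and integration by parts as needed): a_2 = 11 - 6·π^2.

Final answer: 11 - 6·π^2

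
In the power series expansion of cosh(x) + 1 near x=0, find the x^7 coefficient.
Expand to order 7: cosh(x) + 1 = x^6/720 + x^4/24 + x^2/2 + 2 + O(x^8).
The coefficient of x^7 is 0.

Final answer: 0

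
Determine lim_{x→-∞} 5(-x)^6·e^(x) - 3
The product is a 0·∞ indeterminate form at x → -∞.
Rewrite the product as 5(-x)^6 / e^(-x) (an ∞/∞ form) and apply L'Hôpital, or use the standard hierarchy e^(|x|) ≫ |(-x)^6| as x → -∞.
The indeterminate product → 0, so the limit = -3.

Final answer: -3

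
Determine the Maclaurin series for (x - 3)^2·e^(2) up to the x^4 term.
x^2·e^(2) - 6·x·e^(2) + 9·e^(2)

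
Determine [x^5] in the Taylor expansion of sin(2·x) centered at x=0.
Expand to order 5: sin(2·x) = 4·x^5/15 - 4·x^3/3 + 2·x + O(x^6).
The coefficient of x^5 is 4/15.

Final answer: 4/15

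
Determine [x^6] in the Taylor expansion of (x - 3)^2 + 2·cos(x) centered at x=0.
Expand to order 6: (x - 3)^2 + 2·cos(x) = -x^6/360 + x^4/12 - 6·x + 11 + O(x^7).
The coefficient of x^6 is -1/360.

Final answer: -1/360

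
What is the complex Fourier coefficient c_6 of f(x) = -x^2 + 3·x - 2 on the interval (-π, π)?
Compute the real Fourier coefficients first: a_6 = -1/9, b_6 = -1.
Then c_6 = (a_6 − i·b_6)/2 = -1/18 + i/2.

Final answer: -1/18 + i/2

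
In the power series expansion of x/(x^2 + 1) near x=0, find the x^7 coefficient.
Expand to order 7: x/(x^2 + 1) = -x^7 + x^5 - x^3 + x + O(x^8).
The coefficient of x^7 is -1.

Final answer: -1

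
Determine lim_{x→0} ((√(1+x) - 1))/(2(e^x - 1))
Both numerator and denominator → 0 as x → 0; this is a 0/0 indeterminate form.
Expand each to leading order near x = 0: numerator ~ x/2, denominator ~ 2·x.
The limit of the ratio is 1/4.

Final answer: 1/4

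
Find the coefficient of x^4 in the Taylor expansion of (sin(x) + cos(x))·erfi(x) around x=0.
Expand to order 4: (sin(x) + cos(x))·erfi(x) = x^4/(3·√(π)) - x^3/(3·√(π)) + 2·x^2/√(π) + 2·x/√(π) + O(x^5).
The coefficient of x^4 is 1/(3·√(π)).

Final answer: 1/(3·√(π))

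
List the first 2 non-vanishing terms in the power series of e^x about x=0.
x + 1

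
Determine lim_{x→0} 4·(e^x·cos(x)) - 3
Direct substitution at x = 0 gives 1.

Final answer: 1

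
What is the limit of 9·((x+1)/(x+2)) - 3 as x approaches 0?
Direct substitution at x = 0 gives 3/2.

Final answer: 3/2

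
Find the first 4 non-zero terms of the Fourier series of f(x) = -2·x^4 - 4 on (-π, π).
(-96 + 16·π^2)·cos(x) + (6 - 4·π^2)·cos(2·x) + (-32/27 + 16·π^2/9)·cos(3·x) - 2·π^4/5 - 4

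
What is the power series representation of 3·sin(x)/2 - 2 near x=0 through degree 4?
-x^3/4 + 3·x/2 - 2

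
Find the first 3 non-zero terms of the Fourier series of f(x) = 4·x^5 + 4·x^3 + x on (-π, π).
(-152·π^2 + 8·π^4 + 914)·sin(x) + (-4·π^4 - 25 + 16·π^2)·sin(2·x) + (-88·π^2/27 + 230/81 + 8·π^4/3)·sin(3·x)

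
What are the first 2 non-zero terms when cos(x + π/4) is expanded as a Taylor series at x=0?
-√(2)·x/2 + √(2)/2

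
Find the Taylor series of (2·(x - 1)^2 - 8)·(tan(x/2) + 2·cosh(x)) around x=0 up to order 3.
-13·x^3/4 - 4·x^2 - 11·x - 12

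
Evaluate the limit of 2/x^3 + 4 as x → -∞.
Evaluate the dominant behaviour as x → -∞; each term tends to a finite value or vanishes.
Limit = 4.

Final answer: 4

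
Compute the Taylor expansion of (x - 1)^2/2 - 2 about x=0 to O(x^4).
x^2/2 - x - 3/2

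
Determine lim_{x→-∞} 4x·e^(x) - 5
The product is a 0·∞ indeterminate form at x → -∞.
Rewrite the product as 4x / e^(-x) (an ∞/∞ form) and apply L'Hôpital, or use the standard hierarchy e^(|x|) ≫ |x| as x → -∞.
The indeterminate product → 0, so the limit = -5.

Final answer: -5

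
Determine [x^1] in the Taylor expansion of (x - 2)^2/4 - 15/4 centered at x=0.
Expand to order 1: (x - 2)^2/4 - 15/4 = -x - 11/4 + O(x^2).
The coefficient of x^1 is -1.

Final answer: -1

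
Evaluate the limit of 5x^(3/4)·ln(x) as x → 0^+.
This is a 0·∞ indeterminate form at x → 0⁺.
Rewrite the product as 5·ln(x) / x^(-3/4) and apply L'Hôpital, or use the standard hierarchy x^(-3/4) ≫ |ln x| as x → 0⁺.
The indeterminate product → 0, so the limit = 0.

Final answer: 0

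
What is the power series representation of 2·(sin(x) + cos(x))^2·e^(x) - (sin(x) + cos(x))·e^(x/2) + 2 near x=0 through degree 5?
-2371·x^5/3840 - 235·x^4/128 - x^3/16 + 39·x^2/8 + 9·x/2 + 3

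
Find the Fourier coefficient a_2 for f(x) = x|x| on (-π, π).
a_2 = (1/π) ∫_{-π}^{π} f(x)·cos(2x) dx.
Evaluate the integral (use parity and integration by parts as needed): a_2 = 0.

Final answer: 0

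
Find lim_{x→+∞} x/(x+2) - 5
Evaluate the dominant behaviour as x → +∞; each term tends to a finite value or vanishes.
Limit = -4.

Final answer: -4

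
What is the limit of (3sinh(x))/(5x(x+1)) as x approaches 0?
Both numerator and denominator → 0 as x → 0; this is a 0/0 indeterminate form.
Expand each to leading order near x = 0: numerator ~ 3·x, denominator ~ 5·x.
The limit of the ratio is 3/5.

Final answer: 3/5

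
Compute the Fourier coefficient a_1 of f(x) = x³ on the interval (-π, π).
a_1 = (1/π) ∫_{-π}^{π} f(x)·cos(1x) dx.
Evaluate the integral (use parity and integration by parts as needed): a_1 = 0.

Final answer: 0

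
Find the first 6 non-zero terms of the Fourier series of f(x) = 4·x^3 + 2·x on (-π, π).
(-44 + 8·π^2)·sin(x) + (4 - 4·π^2)·sin(2·x) + (-4/9 + 8·π^2/3)·sin(3·x) + (-2·π^2 - 1/4)·sin(4·x) + (52/125 + 8·π^2/5)·sin(5·x) + (-4·π^2/3 - 4/9)·sin(6·x)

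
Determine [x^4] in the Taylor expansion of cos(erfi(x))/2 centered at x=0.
Expand to order 4: cos(erfi(x))/2 = x^4·(-2/(3·π) + 1/(3·π^2)) - x^2/π + 1/2 + O(x^5).
The coefficient of x^4 is -2/(3·π) + 1/(3·π^2).

Final answer: -2/(3·π) + 1/(3·π^2)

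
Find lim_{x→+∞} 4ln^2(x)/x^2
This is an ∞/∞ indeterminate form as x → +∞.
The polynomial denominator x^2 dominates the logarithmic numerator (any positive power of x ≫ ln^2(x) as x → ∞), so the quotient → 0.
Limit = 0.

Final answer: 0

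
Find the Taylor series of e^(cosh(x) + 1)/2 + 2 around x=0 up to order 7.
31·x^6·e^(2)/1440 + x^4·e^(2)/12 + x^2·e^(2)/4 + 2 + e^(2)/2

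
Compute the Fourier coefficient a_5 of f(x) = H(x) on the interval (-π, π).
a_5 = (1/π) ∫_{-π}^{π} f(x)·cos(5x) dx.
Evaluate the integral (use parity and integration by parts as needed): a_5 = 0.

Final answer: 0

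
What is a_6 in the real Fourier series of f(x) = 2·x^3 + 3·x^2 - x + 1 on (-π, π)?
a_6 = (1/π) ∫_{-π}^{π} f(x)·cos(6x) dx.
Evaluate the integral (use parity and integration by parts as needed): a_6 = 1/3.

Final answer: 1/3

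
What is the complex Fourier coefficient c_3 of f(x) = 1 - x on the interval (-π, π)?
Compute the real Fourier coefficients first: a_3 = 0, b_3 = -2/3.
Then c_3 = (a_3 − i·b_3)/2 = i/3.

Final answer: i/3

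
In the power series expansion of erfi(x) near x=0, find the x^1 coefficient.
Expand to order 1: erfi(x) = 2·x/√(π) + O(x^2).
The coefficient of x^1 is 2/√(π).

Final answer: 2/√(π)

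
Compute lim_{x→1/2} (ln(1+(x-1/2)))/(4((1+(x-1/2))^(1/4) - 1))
Both numerator and denominator → 0 as x → 1/2; this is a 0/0 indeterminate form.
Expand each to leading order near x = 1/2: numerator ~ (x - 1/2), denominator ~ (x - 1/2).
The limit of the ratio is 1.

Final answer: 1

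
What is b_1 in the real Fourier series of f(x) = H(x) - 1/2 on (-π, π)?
b_1 = (1/π) ∫_{-π}^{π} f(x)·sin(1x) dx.
Evaluate the integral (use parity and integration by parts as needed): b_1 = 2/π.

Final answer: 2/π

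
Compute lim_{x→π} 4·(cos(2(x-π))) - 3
Direct substitution at x = π gives 1.

Final answer: 1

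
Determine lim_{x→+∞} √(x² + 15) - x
This is an ∞ − ∞ indeterminate form.
Multiply and divide by the conjugate √(x²+15) + x; the x² terms cancel, leaving 15/(√(x²+15)+x) → 0.
Limit = 0.

Final answer: 0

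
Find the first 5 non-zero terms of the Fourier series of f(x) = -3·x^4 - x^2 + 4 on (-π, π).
(-140 + 24·π^2)·cos(x) + (8 - 6·π^2)·cos(2·x) + (-4/3 + 8·π^2/3)·cos(3·x) + (5/16 - 3·π^2/2)·cos(4·x) - 3·π^4/5 - π^2/3 + 4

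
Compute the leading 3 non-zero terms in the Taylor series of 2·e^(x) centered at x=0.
x^2 + 2·x + 2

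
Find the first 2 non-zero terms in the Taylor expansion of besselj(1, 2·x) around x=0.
-x^3/2 + x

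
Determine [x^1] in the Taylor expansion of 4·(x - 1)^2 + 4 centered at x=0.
Expand to order 1: 4·(x - 1)^2 + 4 = 8 - 8·x + O(x^2).
The coefficient of x^1 is -8.

Final answer: -8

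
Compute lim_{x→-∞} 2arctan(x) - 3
Evaluate the dominant behaviour as x → -∞; each term tends to a finite value or vanishes.
Limit = -π - 3.

Final answer: -π - 3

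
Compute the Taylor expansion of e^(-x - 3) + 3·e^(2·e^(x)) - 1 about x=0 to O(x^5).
x^4·(e^(-3)/24 + 47·e^(2)/4) + x^3·(-e^(-3)/6 + 11·e^(2)) + x^2·(e^(-3)/2 + 9·e^(2)) + x·(-e^(-3) + 6·e^(2)) - 1 + e^(-3) + 3·e^(2)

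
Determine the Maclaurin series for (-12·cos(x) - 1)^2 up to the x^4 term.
49·x^4 - 156·x^2 + 169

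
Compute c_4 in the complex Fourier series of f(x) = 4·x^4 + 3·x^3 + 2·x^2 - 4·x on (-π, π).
Compute the real Fourier coefficients first: a_4 = -1/4 + 2·π^2, b_4 = 41/16 - 3·π^2/2.
Then c_4 = (a_4 − i·b_4)/2 = -1/8 + π^2 - 41·i/32 + 3·i·π^2/4.

Final answer: -1/8 + π^2 - 41·i/32 + 3·i·π^2/4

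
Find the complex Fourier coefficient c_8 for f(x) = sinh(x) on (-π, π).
Compute the real Fourier coefficients first: a_8 = 0, b_8 = -16·sinh(π)/(65·π).
Then c_8 = (a_8 − i·b_8)/2 = 8·i·sinh(π)/(65·π).

Final answer: 8·i·sinh(π)/(65·π)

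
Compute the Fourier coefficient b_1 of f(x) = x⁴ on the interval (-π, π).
b_1 = (1/π) ∫_{-π}^{π} f(x)·sin(1x) dx.
Evaluate the integral (use parity and integration by parts as needed): b_1 = 0.

Final answer: 0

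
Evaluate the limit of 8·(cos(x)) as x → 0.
Direct substitution at x = 0 gives 8.

Final answer: 8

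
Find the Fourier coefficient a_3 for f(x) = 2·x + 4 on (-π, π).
a_3 = (1/π) ∫_{-π}^{π} f(x)·cos(3x) dx.
Evaluate the integral (use parity and integration by parts as needed): a_3 = 0.

Final answer: 0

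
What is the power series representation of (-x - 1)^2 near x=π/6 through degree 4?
π^2/36 + 1 + π/3 + (π/3 + 2)·(x - π/6) + (x - π/6)^2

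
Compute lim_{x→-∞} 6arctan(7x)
Evaluate the dominant behaviour as x → -∞; each term tends to a finite value or vanishes.
Limit = -3·π.

Final answer: -3·π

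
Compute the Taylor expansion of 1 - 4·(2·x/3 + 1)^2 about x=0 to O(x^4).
-16·x^2/9 - 16·x/3 - 3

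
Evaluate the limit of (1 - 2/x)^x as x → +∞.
As x → +∞: this is the defining limit (1 - 2/x)^x → e^(-2).
Limit = e^(-2).

Final answer: e^(-2)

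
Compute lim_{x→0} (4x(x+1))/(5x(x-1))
Both numerator and denominator → 0 as x → 0; this is a 0/0 indeterminate form.
Expand each to leading order near x = 0: numerator ~ 4·x, denominator ~ -5·x.
The limit of the ratio is -4/5.

Final answer: -4/5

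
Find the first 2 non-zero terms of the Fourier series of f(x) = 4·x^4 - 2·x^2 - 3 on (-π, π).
(200 - 32·π^2)·cos(x) - 2·π^2/3 - 3 + 4·π^4/5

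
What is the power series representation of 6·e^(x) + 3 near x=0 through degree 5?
x^5/20 + x^4/4 + x^3 + 3·x^2 + 6·x + 9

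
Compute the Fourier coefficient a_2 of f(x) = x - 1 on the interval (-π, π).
a_2 = (1/π) ∫_{-π}^{π} f(x)·cos(2x) dx.
Evaluate the integral (use parity and integration by parts as needed): a_2 = 0.

Final answer: 0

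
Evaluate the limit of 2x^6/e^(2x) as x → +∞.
This is an ∞/∞ indeterminate form as x → +∞.
The exponential denominator e^(2x) dominates the polynomial numerator (e^x ≫ x^6 as x → ∞), so the quotient → 0.
Limit = 0.

Final answer: 0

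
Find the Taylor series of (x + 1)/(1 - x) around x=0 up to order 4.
2·x^4 + 2·x^3 + 2·x^2 + 2·x + 1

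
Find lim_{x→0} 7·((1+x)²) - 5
Direct substitution at x = 0 gives 2.

Final answer: 2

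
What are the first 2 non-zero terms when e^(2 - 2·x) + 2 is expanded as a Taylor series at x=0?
-2·x·e^(2) + 2 + e^(2)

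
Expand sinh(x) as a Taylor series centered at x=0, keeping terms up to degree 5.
x^5/120 + x^3/6 + x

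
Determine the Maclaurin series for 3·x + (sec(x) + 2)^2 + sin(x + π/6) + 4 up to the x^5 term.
√(3)·x^5/240 + 73·x^4/48 - √(3)·x^3/12 + 11·x^2/4 + x·(√(3)/2 + 3) + 27/2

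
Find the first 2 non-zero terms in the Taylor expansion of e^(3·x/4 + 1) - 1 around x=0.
3·e·x/4 - 1 + e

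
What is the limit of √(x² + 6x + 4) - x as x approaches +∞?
This is an ∞ − ∞ indeterminate form.
Multiply and divide by the conjugate √(x²+6x + 4) + x; the x² terms cancel, leaving (6x + 4)/(√(x²+6x + 4)+x) → 6/2 = 3.
Limit = 3.

Final answer: 3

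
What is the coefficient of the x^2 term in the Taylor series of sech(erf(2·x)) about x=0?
Expand to order 2: sech(erf(2·x)) = -8·x^2/π + 1 + O(x^3).
The coefficient of x^2 is -8/π.

Final answer: -8/π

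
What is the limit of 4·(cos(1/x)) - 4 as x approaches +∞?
Evaluate the dominant behaviour as x → +∞; each term tends to a finite value or vanishes.
Limit = 0.

Final answer: 0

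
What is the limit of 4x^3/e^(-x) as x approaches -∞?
This is an ∞/∞ indeterminate form as x → -∞.
Compare growth rates of the dominant terms (exponentials ≫ polynomials ≫ logarithms), or apply L'Hôpital's rule; the quotient → 0.
Limit = 0.

Final answer: 0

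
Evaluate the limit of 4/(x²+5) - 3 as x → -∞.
Evaluate the dominant behaviour as x → -∞; each term tends to a finite value or vanishes.
Limit = -3.

Final answer: -3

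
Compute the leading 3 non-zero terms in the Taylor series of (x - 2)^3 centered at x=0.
-6·x^2 + 12·x - 8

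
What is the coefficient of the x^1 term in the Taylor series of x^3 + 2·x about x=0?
Expand to order 1: x^3 + 2·x = 2·x + O(x^2).
The coefficient of x^1 is 2.

Final answer: 2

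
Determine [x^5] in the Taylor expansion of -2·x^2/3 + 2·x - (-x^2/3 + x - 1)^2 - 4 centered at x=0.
Expand to order 5: -2·x^2/3 + 2·x - (-x^2/3 + x - 1)^2 - 4 = -x^4/9 + 2·x^3/3 - 7·x^2/3 + 4·x - 5 + O(x^6).
The coefficient of x^5 is 0.

Final answer: 0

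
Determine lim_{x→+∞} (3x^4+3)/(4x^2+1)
This is an ∞/∞ indeterminate form as x → +∞.
Divide numerator and denominator by x^4 and let the lower-order terms vanish; the numerator's degree 4 exceeds the denominator's degree 2, so the quotient diverges.
Limit = ∞.

Final answer: ∞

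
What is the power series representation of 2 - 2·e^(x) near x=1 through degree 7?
-2·e + 2 - 2·e·(x - 1) - e·(x - 1)^2 - e·(x - 1)^3/3 - e·(x - 1)^4/12 - e·(x - 1)^5/60 - e·(x - 1)^6/360 - e·(x - 1)^7/2520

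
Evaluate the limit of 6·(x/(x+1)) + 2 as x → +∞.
Evaluate the dominant behaviour as x → +∞; each term tends to a finite value or vanishes.
Limit = 8.

Final answer: 8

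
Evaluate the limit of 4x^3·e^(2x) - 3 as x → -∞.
The product is a 0·∞ indeterminate form at x → -∞.
Rewrite the product as 4x^3 / e^(-2x) (an ∞/∞ form) and apply L'Hôpital, or use the standard hierarchy e^(2|x|) ≫ |x^3| as x → -∞.
The indeterminate product → 0, so the limit = -3.

Final answer: -3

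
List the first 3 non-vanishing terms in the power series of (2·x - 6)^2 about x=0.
4·x^2 - 24·x + 36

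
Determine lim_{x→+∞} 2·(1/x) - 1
Evaluate the dominant behaviour as x → +∞; each term tends to a finite value or vanishes.
Limit = -1.

Final answer: -1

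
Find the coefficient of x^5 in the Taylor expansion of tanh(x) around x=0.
Expand to order 5: tanh(x) = 2·x^5/15 - x^3/3 + x + O(x^6).
The coefficient of x^5 is 2/15.

Final answer: 2/15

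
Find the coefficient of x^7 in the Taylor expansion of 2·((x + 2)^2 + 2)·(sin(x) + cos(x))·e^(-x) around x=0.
Expand to order 7: 2·((x + 2)^2 + 2)·(sin(x) + cos(x))·e^(-x) = 16·x^7/315 - x^6/5 + 4·x^4/3 - 10·x^2 + 8·x + 12 + O(x^8).
The coefficient of x^7 is 16/315.

Final answer: 16/315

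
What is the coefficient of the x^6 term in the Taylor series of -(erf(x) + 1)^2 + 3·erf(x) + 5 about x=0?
Expand to order 6: -(erf(x) + 1)^2 + 3·erf(x) + 5 = -56·x^6/(45·π) + x^5/(5·√(π)) + 8·x^4/(3·π) - 2·x^3/(3·√(π)) - 4·x^2/π + 2·x/√(π) + 4 + O(x^7).
The coefficient of x^6 is -56/(45·π).

Final answer: -56/(45·π)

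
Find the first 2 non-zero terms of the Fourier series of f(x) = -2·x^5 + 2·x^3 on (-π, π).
(-504 - 4·π^4 + 84·π^2)·sin(x) + (-12·π^2 + 18 + 2·π^4)·sin(2·x)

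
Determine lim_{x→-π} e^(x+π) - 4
Direct substitution at x = -π gives -3.

Final answer: -3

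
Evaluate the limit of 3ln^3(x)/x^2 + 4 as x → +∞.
The quotient is an ∞/∞ indeterminate form as x → +∞.
The polynomial denominator x^2 dominates the logarithmic numerator (any positive power of x ≫ ln^3(x) as x → ∞), so the quotient → 0.
Adding the constant: 0 + 4 = 4. Limit = 4.

Final answer: 4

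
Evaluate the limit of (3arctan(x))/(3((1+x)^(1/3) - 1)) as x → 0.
Both numerator and denominator → 0 as x → 0; this is a 0/0 indeterminate form.
Expand each to leading order near x = 0: numerator ~ 3·x, denominator ~ x.
The limit of the ratio is 3.

Final answer: 3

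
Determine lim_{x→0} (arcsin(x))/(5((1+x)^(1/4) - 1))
Both numerator and denominator → 0 as x → 0; this is a 0/0 indeterminate form.
Expand each to leading order near x = 0: numerator ~ x, denominator ~ 5·x/4.
The limit of the ratio is 4/5.

Final answer: 4/5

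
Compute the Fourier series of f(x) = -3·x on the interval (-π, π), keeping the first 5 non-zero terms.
-6·sin(x) + 3·sin(2·x) - 2·sin(3·x) + 3·sin(4·x)/2 - 6·sin(5·x)/5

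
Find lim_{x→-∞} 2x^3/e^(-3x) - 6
The quotient is an ∞/∞ indeterminate form as x → -∞.
Compare growth rates of the dominant terms (exponentials ≫ polynomials ≫ logarithms), or apply L'Hôpital's rule; the quotient → 0.
Adding the constant: 0 - 6 = -6. Limit = -6.

Final answer: -6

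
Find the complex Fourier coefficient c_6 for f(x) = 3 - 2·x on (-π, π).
Compute the real Fourier coefficients first: a_6 = 0, b_6 = 2/3.
Then c_6 = (a_6 − i·b_6)/2 = -i/3.

Final answer: -i/3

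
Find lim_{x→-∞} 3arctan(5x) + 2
Evaluate the dominant behaviour as x → -∞; each term tends to a finite value or vanishes.
Limit = 2 - 3·π/2.

Final answer: 2 - 3·π/2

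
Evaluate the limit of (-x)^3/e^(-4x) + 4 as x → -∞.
The quotient is an ∞/∞ indeterminate form as x → -∞.
Compare growth rates of the dominant terms (exponentials ≫ polynomials ≫ logarithms), or apply L'Hôpital's rule; the quotient → 0.
Adding the constant: 0 + 4 = 4. Limit = 4.

Final answer: 4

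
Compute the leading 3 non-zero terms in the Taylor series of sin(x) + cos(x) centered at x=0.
-x^2/2 + x + 1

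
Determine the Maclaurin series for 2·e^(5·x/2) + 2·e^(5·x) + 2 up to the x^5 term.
6875·x^5/128 + 10625·x^4/192 + 375·x^3/8 + 125·x^2/4 + 15·x + 6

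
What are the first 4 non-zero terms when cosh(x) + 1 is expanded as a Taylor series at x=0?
x^6/720 + x^4/24 + x^2/2 + 2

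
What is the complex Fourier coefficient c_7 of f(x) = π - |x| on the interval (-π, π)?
Compute the real Fourier coefficients first: a_7 = 4/(49·π), b_7 = 0.
Then c_7 = (a_7 − i·b_7)/2 = 2/(49·π).

Final answer: 2/(49·π)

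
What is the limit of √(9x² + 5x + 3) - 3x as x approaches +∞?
As x → +∞: multiply by the conjugate to get (5x+3)/(√(9x²+5x+3)+3x); the denominator ~ 6x, so the limit is 5/6.
Limit = 5/6.

Final answer: 5/6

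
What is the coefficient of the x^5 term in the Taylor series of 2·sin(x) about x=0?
Expand to order 5: 2·sin(x) = x^5/60 - x^3/3 + 2·x + O(x^6).
The coefficient of x^5 is 1/60.

Final answer: 1/60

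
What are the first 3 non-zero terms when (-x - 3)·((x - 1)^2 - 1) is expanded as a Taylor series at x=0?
-x^3 - x^2 + 6·x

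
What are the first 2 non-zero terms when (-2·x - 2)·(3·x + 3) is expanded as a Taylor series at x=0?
-12·x - 6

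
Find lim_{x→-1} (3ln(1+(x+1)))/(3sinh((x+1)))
Both numerator and denominator → 0 as x → -1; this is a 0/0 indeterminate form.
Expand each to leading order near x = -1: numerator ~ 3·(x + 1), denominator ~ 3·(x + 1).
The limit of the ratio is 1.

Final answer: 1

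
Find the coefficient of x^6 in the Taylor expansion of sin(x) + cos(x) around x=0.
Expand to order 6: sin(x) + cos(x) = -x^6/720 + x^5/120 + x^4/24 - x^3/6 - x^2/2 + x + 1 + O(x^7).
The coefficient of x^6 is -1/720.

Final answer: -1/720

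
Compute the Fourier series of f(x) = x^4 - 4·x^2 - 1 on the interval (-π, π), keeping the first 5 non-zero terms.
(64 - 8·π^2)·cos(x) + (-7 + 2·π^2)·cos(2·x) + (64/27 - 8·π^2/9)·cos(3·x) + (-19/16 + π^2/2)·cos(4·x) - 4·π^2/3 - 1 + π^4/5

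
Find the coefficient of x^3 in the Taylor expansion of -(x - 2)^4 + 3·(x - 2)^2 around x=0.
Expand to order 3: -(x - 2)^4 + 3·(x - 2)^2 = 8·x^3 - 21·x^2 + 20·x - 4 + O(x^4).
The coefficient of x^3 is 8.

Final answer: 8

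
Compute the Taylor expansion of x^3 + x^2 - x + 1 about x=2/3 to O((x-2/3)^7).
29/27 + 5·(x - 2/3)/3 + 3·(x - 2/3)^2 + (x - 2/3)^3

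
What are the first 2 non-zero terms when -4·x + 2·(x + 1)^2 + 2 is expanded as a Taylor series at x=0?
2·x^2 + 4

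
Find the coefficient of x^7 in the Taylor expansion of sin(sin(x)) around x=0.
Expand to order 7: sin(sin(x)) = -8·x^7/315 + x^5/10 - x^3/3 + x + O(x^8).
The coefficient of x^7 is -8/315.

Final answer: -8/315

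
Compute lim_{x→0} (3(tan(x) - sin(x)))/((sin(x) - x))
Both numerator and denominator → 0 as x → 0; this is a 0/0 indeterminate form.
Expand each to leading order near x = 0: numerator ~ 3·x^3/2, denominator ~ -x^3/6.
The limit of the ratio is -9.

Final answer: -9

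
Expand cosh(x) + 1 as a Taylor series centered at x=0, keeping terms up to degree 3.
x^2/2 + 2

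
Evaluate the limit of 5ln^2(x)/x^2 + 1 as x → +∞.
The quotient is an ∞/∞ indeterminate form as x → +∞.
The polynomial denominator x^2 dominates the logarithmic numerator (any positive power of x ≫ ln^2(x) as x → ∞), so the quotient → 0.
Adding the constant: 0 + 1 = 1. Limit = 1.

Final answer: 1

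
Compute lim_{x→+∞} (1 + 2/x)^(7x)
As x → +∞: write (1 + 2/x)^(7x) = ((1 + 2/x)^x)^7 → (e^2)^7 = e^14.
Limit = e^(14).

Final answer: e^(14)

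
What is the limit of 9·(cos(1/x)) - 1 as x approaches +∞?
Evaluate the dominant behaviour as x → +∞; each term tends to a finite value or vanishes.
Limit = 8.

Final answer: 8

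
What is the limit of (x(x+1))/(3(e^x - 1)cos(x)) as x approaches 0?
Both numerator and denominator → 0 as x → 0; this is a 0/0 indeterminate form.
Expand each to leading order near x = 0: numerator ~ x, denominator ~ 3·x.
The limit of the ratio is 1/3.

Final answer: 1/3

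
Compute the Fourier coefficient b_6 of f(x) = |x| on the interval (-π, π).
b_6 = (1/π) ∫_{-π}^{π} f(x)·sin(6x) dx.
Evaluate the integral (use parity and integration by parts as needed): b_6 = 0.

Final answer: 0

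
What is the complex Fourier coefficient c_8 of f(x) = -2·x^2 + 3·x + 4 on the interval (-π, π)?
Compute the real Fourier coefficients first: a_8 = -1/8, b_8 = -3/4.
Then c_8 = (a_8 − i·b_8)/2 = -1/16 + 3·i/8.

Final answer: -1/16 + 3·i/8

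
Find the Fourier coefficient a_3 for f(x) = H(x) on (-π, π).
a_3 = (1/π) ∫_{-π}^{π} f(x)·cos(3x) dx.
Evaluate the integral (use parity and integration by parts as needed): a_3 = 0.

Final answer: 0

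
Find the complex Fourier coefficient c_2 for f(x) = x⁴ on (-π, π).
Compute the real Fourier coefficients first: a_2 = -3 + 2·π^2, b_2 = 0.
Then c_2 = (a_2 − i·b_2)/2 = -3/2 + π^2.

Final answer: -3/2 + π^2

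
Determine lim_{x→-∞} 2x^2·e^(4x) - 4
The product is a 0·∞ indeterminate form at x → -∞.
Rewrite the product as 2x^2 / e^(-4x) (an ∞/∞ form) and apply L'Hôpital, or use the standard hierarchy e^(4|x|) ≫ |x^2| as x → -∞.
The indeterminate product → 0, so the limit = -4.

Final answer: -4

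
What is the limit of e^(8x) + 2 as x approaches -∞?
Evaluate the dominant behaviour as x → -∞; each term tends to a finite value or vanishes.
Limit = 2.

Final answer: 2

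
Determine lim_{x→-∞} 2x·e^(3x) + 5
The product is a 0·∞ indeterminate form at x → -∞.
Rewrite the product as 2x / e^(-3x) (an ∞/∞ form) and apply L'Hôpital, or use the standard hierarchy e^(3|x|) ≫ |x| as x → -∞.
The indeterminate product → 0, so the limit = 5.

Final answer: 5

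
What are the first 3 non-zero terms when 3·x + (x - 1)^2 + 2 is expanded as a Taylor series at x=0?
x^2 + x + 3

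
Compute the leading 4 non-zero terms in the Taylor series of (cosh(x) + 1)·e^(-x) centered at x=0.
-5·x^3/6 + 3·x^2/2 - 2·x + 2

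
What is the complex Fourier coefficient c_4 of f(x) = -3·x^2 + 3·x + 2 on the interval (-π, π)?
Compute the real Fourier coefficients first: a_4 = -3/4, b_4 = -3/2.
Then c_4 = (a_4 − i·b_4)/2 = -3/8 + 3·i/4.

Final answer: -3/8 + 3·i/4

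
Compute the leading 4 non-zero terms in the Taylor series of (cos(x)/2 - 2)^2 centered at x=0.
x^8/1344 - x^6/120 + 3·x^2/4 + 9/4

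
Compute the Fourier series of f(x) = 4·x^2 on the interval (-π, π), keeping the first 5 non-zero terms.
-16·cos(x) + 4·cos(2·x) - 16·cos(3·x)/9 + cos(4·x) + 4·π^2/3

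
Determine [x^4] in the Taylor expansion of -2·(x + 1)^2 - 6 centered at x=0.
Expand to order 4: -2·(x + 1)^2 - 6 = -2·x^2 - 4·x - 8 + O(x^5).
The coefficient of x^4 is 0.

Final answer: 0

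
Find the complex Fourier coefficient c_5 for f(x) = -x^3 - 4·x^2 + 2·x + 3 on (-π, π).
Compute the real Fourier coefficients first: a_5 = 16/25, b_5 = 112/125 - 2·π^2/5.
Then c_5 = (a_5 − i·b_5)/2 = 8/25 - 56·i/125 + i·π^2/5.

Final answer: 8/25 - 56·i/125 + i·π^2/5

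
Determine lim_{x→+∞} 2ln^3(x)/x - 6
The quotient is an ∞/∞ indeterminate form as x → +∞.
The polynomial denominator x dominates the logarithmic numerator (any positive power of x ≫ ln^3(x) as x → ∞), so the quotient → 0.
Adding the constant: 0 - 6 = -6. Limit = -6.

Final answer: -6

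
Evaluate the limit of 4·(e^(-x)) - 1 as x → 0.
Direct substitution at x = 0 gives 3.

Final answer: 3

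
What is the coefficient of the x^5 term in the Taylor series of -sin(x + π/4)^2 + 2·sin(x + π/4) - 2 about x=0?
Expand to order 5: -sin(x + π/4)^2 + 2·sin(x + π/4) - 2 = x^5·(-2/15 + √(2)/120) + √(2)·x^4/24 + x^3·(2/3 - √(2)/6) - √(2)·x^2/2 + x·(-1 + √(2)) - 5/2 + √(2) + O(x^6).
The coefficient of x^5 is -2/15 + √(2)/120.

Final answer: -2/15 + √(2)/120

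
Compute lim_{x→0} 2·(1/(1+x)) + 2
Direct substitution at x = 0 gives 4.

Final answer: 4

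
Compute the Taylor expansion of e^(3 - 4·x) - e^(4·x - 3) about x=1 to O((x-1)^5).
(1 - e^(2))·e^(-1) + (-4·e^(2) - 4)·e^(-1)·(x - 1) + (8 - 8·e^(2))·e^(-1)·(x - 1)^2 + (-32·e^(2) - 32)·e^(-1)·(x - 1)^3/3 + (32 - 32·e^(2))·e^(-1)·(x - 1)^4/3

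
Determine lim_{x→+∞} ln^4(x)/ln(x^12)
This is an ∞/∞ indeterminate form as x → +∞.
Write ln(x^12) = 12·ln(x), reducing the quotient to ln^3(x)/12 → ∞.
Limit = ∞.

Final answer: ∞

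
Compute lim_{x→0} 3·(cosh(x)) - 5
Direct substitution at x = 0 gives -2.

Final answer: -2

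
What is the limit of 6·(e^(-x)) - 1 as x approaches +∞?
Evaluate the dominant behaviour as x → +∞; each term tends to a finite value or vanishes.
Limit = -1.

Final answer: -1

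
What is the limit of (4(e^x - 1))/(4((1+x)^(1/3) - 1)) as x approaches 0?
Both numerator and denominator → 0 as x → 0; this is a 0/0 indeterminate form.
Expand each to leading order near x = 0: numerator ~ 4·x, denominator ~ 4·x/3.
The limit of the ratio is 3.

Final answer: 3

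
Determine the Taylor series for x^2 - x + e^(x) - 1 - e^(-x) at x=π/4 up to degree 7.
(-16·e^(π/4) - 4·π·e^(π/4) - 16 + π^2·e^(π/4) + 16·e^(π/2))·e^(-π/4)/16 + (-2·e^(π/4) + 2 + π·e^(π/4) + 2·e^(π/2))·e^(-π/4)·(x - π/4)/2 + (-1 + 2·e^(π/4) + e^(π/2))·e^(-π/4)·(x - π/4)^2/2 + (1 + e^(π/2))·e^(-π/4)·(x - π/4)^3/6 + (-1 + e^(π/2))·e^(-π/4)·(x - π/4)^4/24 + (1 + e^(π/2))·e^(-π/4)·(x - π/4)^5/120 + (-1 + e^(π/2))·e^(-π/4)·(x - π/4)^6/720 + (1 + e^(π/2))·e^(-π/4)·(x - π/4)^7/5040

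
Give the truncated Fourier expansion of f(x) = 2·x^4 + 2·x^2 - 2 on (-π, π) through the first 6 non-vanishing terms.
(88 - 16·π^2)·cos(x) + (-4 + 4·π^2)·cos(2·x) + (8/27 - 16·π^2/9)·cos(3·x) + (1/8 + π^2)·cos(4·x) + (-16·π^2/25 - 104/625)·cos(5·x) - 2 + 2·π^2/3 + 2·π^4/5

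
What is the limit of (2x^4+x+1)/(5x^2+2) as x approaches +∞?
This is an ∞/∞ indeterminate form as x → +∞.
Divide numerator and denominator by x^4 and let the lower-order terms vanish; the numerator's degree 4 exceeds the denominator's degree 2, so the quotient diverges.
Limit = ∞.

Final answer: ∞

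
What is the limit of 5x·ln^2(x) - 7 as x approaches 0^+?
The product is a 0·∞ indeterminate form at x → 0⁺.
Rewrite the product as 5·ln^2(x) / x^(-1) and apply L'Hôpital, or use the standard hierarchy x^(-1) ≫ |ln x|^2 as x → 0⁺.
The indeterminate product → 0, so the limit = -7.

Final answer: -7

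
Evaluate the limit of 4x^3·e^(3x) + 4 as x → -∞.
The product is a 0·∞ indeterminate form at x → -∞.
Rewrite the product as 4x^3 / e^(-3x) (an ∞/∞ form) and apply L'Hôpital, or use the standard hierarchy e^(3|x|) ≫ |x^3| as x → -∞.
The indeterminate product → 0, so the limit = 4.

Final answer: 4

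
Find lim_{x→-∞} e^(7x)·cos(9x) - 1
Evaluate the dominant behaviour as x → -∞; each term tends to a finite value or vanishes.
Limit = -1.

Final answer: -1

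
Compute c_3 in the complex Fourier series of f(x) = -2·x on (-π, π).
Compute the real Fourier coefficients first: a_3 = 0, b_3 = -4/3.
Then c_3 = (a_3 − i·b_3)/2 = 2·i/3.

Final answer: 2·i/3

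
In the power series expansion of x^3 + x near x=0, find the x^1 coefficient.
Expand to order 1: x^3 + x = x + O(x^2).
The coefficient of x^1 is 1.

Final answer: 1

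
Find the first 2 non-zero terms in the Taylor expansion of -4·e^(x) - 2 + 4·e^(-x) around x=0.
-8·x - 2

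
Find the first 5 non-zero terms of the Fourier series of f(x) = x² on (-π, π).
-4·cos(x) + cos(2·x) - 4·cos(3·x)/9 + cos(4·x)/4 + π^2/3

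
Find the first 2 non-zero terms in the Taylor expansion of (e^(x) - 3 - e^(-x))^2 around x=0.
9 - 12·x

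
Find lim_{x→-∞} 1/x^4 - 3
Evaluate the dominant behaviour as x → -∞; each term tends to a finite value or vanishes.
Limit = -3.

Final answer: -3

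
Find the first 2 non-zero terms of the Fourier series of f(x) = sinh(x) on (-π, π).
sin(x)·sinh(π)/π - 4·sin(2·x)·sinh(π)/(5·π)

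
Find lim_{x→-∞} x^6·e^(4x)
This is a 0·∞ indeterminate form at x → -∞.
Rewrite the product as x^6 / e^(-4x) (an ∞/∞ form) and apply L'Hôpital, or use the standard hierarchy e^(4|x|) ≫ |x^6| as x → -∞.
The indeterminate product → 0, so the limit = 0.

Final answer: 0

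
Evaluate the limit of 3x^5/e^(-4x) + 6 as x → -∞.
The quotient is an ∞/∞ indeterminate form as x → -∞.
Compare growth rates of the dominant terms (exponentials ≫ polynomials ≫ logarithms), or apply L'Hôpital's rule; the quotient → 0.
Adding the constant: 0 + 6 = 6. Limit = 6.

Final answer: 6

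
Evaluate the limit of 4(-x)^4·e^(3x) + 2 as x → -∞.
The product is a 0·∞ indeterminate form at x → -∞.
Rewrite the product as 4(-x)^4 / e^(-3x) (an ∞/∞ form) and apply L'Hôpital, or use the standard hierarchy e^(3|x|) ≫ |(-x)^4| as x → -∞.
The indeterminate product → 0, so the limit = 2.

Final answer: 2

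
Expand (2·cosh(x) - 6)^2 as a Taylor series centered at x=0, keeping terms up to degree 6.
13·x^6/90 + x^4/3 - 8·x^2 + 16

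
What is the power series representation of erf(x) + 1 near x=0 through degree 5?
x^5/(5·√(π)) - 2·x^3/(3·√(π)) + 2·x/√(π) + 1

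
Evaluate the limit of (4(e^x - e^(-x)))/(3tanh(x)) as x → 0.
Both numerator and denominator → 0 as x → 0; this is a 0/0 indeterminate form.
Expand each to leading order near x = 0: numerator ~ 8·x, denominator ~ 3·x.
The limit of the ratio is 8/3.

Final answer: 8/3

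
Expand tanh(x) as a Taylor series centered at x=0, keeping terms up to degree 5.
2·x^5/15 - x^3/3 + x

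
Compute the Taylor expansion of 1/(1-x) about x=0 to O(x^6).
x^5 + x^4 + x^3 + x^2 + x + 1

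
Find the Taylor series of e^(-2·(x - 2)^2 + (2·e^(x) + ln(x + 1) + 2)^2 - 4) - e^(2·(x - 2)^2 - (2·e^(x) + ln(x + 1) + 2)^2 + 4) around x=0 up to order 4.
x^4·(-460595·e^(-4)/12 + 198611·e^(4)/4) + x^3·(15353·e^(-4)/3 + 17465·e^(4)/3) + x^2·(-501·e^(-4) + 523·e^(4)) + x·(32·e^(-4) + 32·e^(4)) - e^(-4) + e^(4)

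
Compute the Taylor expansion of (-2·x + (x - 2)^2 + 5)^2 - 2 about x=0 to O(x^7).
x^4 - 12·x^3 + 54·x^2 - 108·x + 79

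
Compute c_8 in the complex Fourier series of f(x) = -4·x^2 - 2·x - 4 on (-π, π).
Compute the real Fourier coefficients first: a_8 = -1/4, b_8 = 1/2.
Then c_8 = (a_8 − i·b_8)/2 = -1/8 - i/4.

Final answer: -1/8 - i/4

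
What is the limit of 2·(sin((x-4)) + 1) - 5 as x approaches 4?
Direct substitution at x = 4 gives -3.

Final answer: -3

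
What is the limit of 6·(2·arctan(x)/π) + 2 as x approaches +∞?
Evaluate the dominant behaviour as x → +∞; each term tends to a finite value or vanishes.
Limit = 8.

Final answer: 8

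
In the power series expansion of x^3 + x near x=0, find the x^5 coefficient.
Expand to order 5: x^3 + x = x^3 + x + O(x^6).
The coefficient of x^5 is 0.

Final answer: 0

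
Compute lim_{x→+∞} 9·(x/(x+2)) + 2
Evaluate the dominant behaviour as x → +∞; each term tends to a finite value or vanishes.
Limit = 11.

Final answer: 11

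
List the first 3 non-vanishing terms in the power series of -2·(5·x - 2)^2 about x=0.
-50·x^2 + 40·x - 8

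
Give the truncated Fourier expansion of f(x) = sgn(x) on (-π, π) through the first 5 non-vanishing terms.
4·sin(x)/π + 4·sin(3·x)/(3·π) + 4·sin(5·x)/(5·π) + 4·sin(7·x)/(7·π) + 4·sin(9·x)/(9·π)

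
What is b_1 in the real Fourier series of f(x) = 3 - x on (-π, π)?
b_1 = (1/π) ∫_{-π}^{π} f(x)·sin(1x) dx.
Evaluate the integral (use parity and integration by parts as needed): b_1 = -2.

Final answer: -2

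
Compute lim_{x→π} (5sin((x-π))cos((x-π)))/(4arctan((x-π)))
Both numerator and denominator → 0 as x → π; this is a 0/0 indeterminate form.
Expand each to leading order near x = π: numerator ~ 5·(x - π), denominator ~ 4·(x - π).
The limit of the ratio is 5/4.

Final answer: 5/4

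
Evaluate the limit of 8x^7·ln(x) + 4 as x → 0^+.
The product is a 0·∞ indeterminate form at x → 0⁺.
Rewrite the product as 8·ln(x) / x^(-7) and apply L'Hôpital, or use the standard hierarchy x^(-7) ≫ |ln x| as x → 0⁺.
The indeterminate product → 0, so the limit = 4.

Final answer: 4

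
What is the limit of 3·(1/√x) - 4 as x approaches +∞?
Evaluate the dominant behaviour as x → +∞; each term tends to a finite value or vanishes.
Limit = -4.

Final answer: -4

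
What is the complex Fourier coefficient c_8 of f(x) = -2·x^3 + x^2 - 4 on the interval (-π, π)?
Compute the real Fourier coefficients first: a_8 = 1/16, b_8 = -3/64 + π^2/2.
Then c_8 = (a_8 − i·b_8)/2 = 1/32 - i·π^2/4 + 3·i/128.

Final answer: 1/32 - i·π^2/4 + 3·i/128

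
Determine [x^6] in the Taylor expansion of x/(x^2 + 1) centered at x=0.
Expand to order 6: x/(x^2 + 1) = x^5 - x^3 + x + O(x^7).
The coefficient of x^6 is 0.

Final answer: 0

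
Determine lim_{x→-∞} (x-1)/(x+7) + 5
Evaluate the dominant behaviour as x → -∞; each term tends to a finite value or vanishes.
Limit = 6.

Final answer: 6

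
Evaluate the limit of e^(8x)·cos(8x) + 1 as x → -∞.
Evaluate the dominant behaviour as x → -∞; each term tends to a finite value or vanishes.
Limit = 1.

Final answer: 1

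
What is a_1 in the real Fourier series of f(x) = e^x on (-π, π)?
a_1 = (1/π) ∫_{-π}^{π} f(x)·cos(1x) dx.
Evaluate the integral (use parity and integration by parts as needed): a_1 = (1 - e^(2·π))·e^(-π)/(2·π).

Final answer: (1 - e^(2·π))·e^(-π)/(2·π)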